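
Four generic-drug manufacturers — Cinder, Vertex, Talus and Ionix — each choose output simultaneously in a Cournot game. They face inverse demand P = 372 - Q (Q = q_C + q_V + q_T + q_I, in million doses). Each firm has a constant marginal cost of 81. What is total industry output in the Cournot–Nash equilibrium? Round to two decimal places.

Each firm earns π_i = (372 - Q)q_i - 81q_i.
First-order condition (treating rivals' output as given): 291 - 2q_i - Σ_{j≠i} q_j = 0.
By symmetry each firm produces the same amount; substituting Σ_{j≠i} q_j = 3q_i yields q_i = 291/5.
Total output Q = 291/5 + 291/5 + 291/5 + 291/5 = 1164/5.

232.80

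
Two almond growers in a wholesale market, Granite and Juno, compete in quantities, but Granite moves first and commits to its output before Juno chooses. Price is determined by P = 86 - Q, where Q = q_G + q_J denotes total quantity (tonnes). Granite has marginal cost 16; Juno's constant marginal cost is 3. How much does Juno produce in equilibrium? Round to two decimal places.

27.25

Solve by backward induction. Given q_G, the follower Juno maximises π_J = (86 - q_G - q_J)q_J - 3q_J.
Follower FOC: 83 - q_G - 2q_J = 0, so q_J(q_G) = (83 - q_G)/2.
Granite substitutes q_J(q_G) into its own profit: π_G = q_G(86 - q_G - (83 - q_G)/2) - 16q_G = (89/2 - (1/2)q_G)q_G - 16q_G.
The leader's first-order condition 57/2 - q_G = 0 yields q_G = 57/2.
Then q_J = (83 - 57/2)/2 = 109/4.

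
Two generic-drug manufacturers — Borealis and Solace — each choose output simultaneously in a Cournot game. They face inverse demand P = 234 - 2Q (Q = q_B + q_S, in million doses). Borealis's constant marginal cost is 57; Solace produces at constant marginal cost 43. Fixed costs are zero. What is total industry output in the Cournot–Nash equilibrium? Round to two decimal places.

Borealis's profit: π_B = (234 - 2Q)q_B - (57q_B). Setting ∂π_B/∂q_B = 0: 177 - 4q_B - 2(q_S) = 0.
Solace's first-order condition: 191 - 4q_S - 2(q_B) = 0.
Rearranging gives the reaction functions q_B = (177 - 2q_S)/4 and q_S = (191 - 2q_B)/4.
Solving the pair: q_B = 163/6, q_S = 205/6.
Total output Q = 163/6 + 205/6 = 184/3.

61.33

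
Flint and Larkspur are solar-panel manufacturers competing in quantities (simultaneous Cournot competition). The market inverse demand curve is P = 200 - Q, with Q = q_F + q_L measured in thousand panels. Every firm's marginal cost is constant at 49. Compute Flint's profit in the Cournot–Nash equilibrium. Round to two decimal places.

2533.44

Each firm earns π_i = (200 - Q)q_i - 49q_i.
First-order condition (treating rivals' output as given): 151 - 2q_i - q_j = 0.
With identical firms every q_j equals q_i, so q_j = q_i and 151 = 3q_i, giving q_i = 151/3.
Price P = 200 - 302/3 = 298/3.
Flint's profit: (298/3 - 49)·(151/3) = 2533.4444.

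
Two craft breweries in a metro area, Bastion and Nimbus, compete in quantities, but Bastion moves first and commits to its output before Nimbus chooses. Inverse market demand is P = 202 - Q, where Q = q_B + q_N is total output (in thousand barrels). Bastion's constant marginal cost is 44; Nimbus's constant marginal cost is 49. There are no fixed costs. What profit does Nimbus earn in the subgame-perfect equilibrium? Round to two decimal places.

1278.06

The follower Nimbus best-responds to any q_B: π_N = (202 - Q)q_N - 49q_N.
Setting the follower's marginal profit to zero, 153 - q_B - 2q_N = 0, i.e. q_N = (153 - q_B)/2.
The leader anticipates this reaction. Substituting into P = 202 - Q gives P = 251/2 - (1/2)q_B, so π_B = (251/2 - (1/2)q_B)q_B - 44q_B.
The leader's first-order condition 163/2 - q_B = 0 yields q_B = 163/2.
Then q_N = (153 - 163/2)/2 = 143/4.
Price P = 202 - 469/4 = 339/4.
Nimbus's profit: (339/4 - 49)·(143/4) = 1278.0625.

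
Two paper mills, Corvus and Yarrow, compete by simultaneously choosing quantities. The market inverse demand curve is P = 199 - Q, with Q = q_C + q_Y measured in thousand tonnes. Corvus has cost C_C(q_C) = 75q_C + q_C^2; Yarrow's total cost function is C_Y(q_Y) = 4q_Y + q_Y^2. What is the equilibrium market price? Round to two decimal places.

135.20

Corvus's profit: π_C = (199 - Q)q_C - (75q_C + q_C²). Setting ∂π_C/∂q_C = 0: 124 - 4q_C - (q_Y) = 0.
Yarrow's profit: π_Y = (199 - Q)q_Y - (4q_Y + q_Y²). Setting ∂π_Y/∂q_Y = 0: 195 - 4q_Y - (q_C) = 0.
Best responses: q_C = (124 - q_Y)/4, q_Y = (195 - q_C)/4.
Solving the pair: q_C = 301/15, q_Y = 656/15.
Total output Q = 319/5, so price P = 199 - 319/5 = 676/5.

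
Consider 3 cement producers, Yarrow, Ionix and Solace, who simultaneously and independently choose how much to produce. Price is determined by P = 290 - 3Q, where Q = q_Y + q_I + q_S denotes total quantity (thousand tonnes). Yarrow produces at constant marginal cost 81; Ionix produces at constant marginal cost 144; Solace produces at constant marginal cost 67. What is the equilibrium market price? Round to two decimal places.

Yarrow's profit: π_Y = (290 - 3Q)q_Y - (81q_Y). Setting ∂π_Y/∂q_Y = 0: 209 - 6q_Y - 3(q_I + q_S) = 0.
Ionix's first-order condition: 146 - 6q_I - 3(q_Y + q_S) = 0.
Solace's first-order condition: 223 - 6q_S - 3(q_Y + q_I) = 0.
Summing all 3 equations gives 578 − 12Q = 0, hence Q = 289/6.
Back-substituting: q_Y = (209 − 289/2)/3 = 43/2, q_I = (146 − 289/2)/3 = 1/2, q_S = (223 − 289/2)/3 = 157/6.
Total output Q = 289/6, so price P = 290 - 3·(289/6) = 291/2.

145.50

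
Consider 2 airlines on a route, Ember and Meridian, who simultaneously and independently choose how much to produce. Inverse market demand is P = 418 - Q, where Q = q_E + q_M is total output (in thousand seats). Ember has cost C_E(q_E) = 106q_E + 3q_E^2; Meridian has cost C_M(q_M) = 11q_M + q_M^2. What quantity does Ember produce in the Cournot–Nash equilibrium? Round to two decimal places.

Ember's profit: π_E = (418 - Q)q_E - (106q_E + 3q_E²). Setting ∂π_E/∂q_E = 0: 312 - 8q_E - (q_M) = 0.
Meridian's first-order condition: 407 - 4q_M - (q_E) = 0.
So q_E = (312 - q_M)/8 and q_M = (407 - q_E)/4.
Solving the pair: q_E = 841/31, q_M = 94.9677.

27.13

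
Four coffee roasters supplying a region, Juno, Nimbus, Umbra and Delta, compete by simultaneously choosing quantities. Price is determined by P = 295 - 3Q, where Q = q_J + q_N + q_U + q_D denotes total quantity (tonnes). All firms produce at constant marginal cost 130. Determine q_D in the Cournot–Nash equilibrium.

A representative firm's profit is π_i = q_i(295 - 3Q) - 130q_i.
Setting ∂π_i/∂q_i = 0 with rivals' quantities fixed: 165 - 6q_i - 3·Σ_{j≠i} q_j = 0.
With identical firms every q_j equals q_i, so Σ_{j≠i} q_j = 3q_i and 165 = 15q_i, giving q_i = 11.

11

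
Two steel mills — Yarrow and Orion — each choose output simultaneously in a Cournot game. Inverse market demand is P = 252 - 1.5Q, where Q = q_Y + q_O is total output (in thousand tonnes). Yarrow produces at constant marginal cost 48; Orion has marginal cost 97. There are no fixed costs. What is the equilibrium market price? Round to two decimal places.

Yarrow's profit: π_Y = (252 - 1.5Q)q_Y - (48q_Y). Setting ∂π_Y/∂q_Y = 0: 204 - 3q_Y - (3/2)(q_O) = 0.
Orion's profit: π_O = (252 - 1.5Q)q_O - (97q_O). Setting ∂π_O/∂q_O = 0: 155 - 3q_O - (3/2)(q_Y) = 0.
So q_Y = (204 - (3/2)q_O)/3 and q_O = (155 - (3/2)q_Y)/3.
Solving the pair: q_Y = 506/9, q_O = 212/9.
Total output Q = 718/9, so price P = 252 - (3/2)·(718/9) = 397/3.

132.33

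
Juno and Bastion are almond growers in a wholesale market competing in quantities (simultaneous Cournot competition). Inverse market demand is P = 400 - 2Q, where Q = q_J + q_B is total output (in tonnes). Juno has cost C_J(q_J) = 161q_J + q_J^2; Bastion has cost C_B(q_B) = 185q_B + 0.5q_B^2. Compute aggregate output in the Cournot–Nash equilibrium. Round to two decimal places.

Juno's profit: π_J = (400 - 2Q)q_J - (161q_J + q_J²). Setting ∂π_J/∂q_J = 0: 239 - 6q_J - 2(q_B) = 0.
Bastion's profit: π_B = (400 - 2Q)q_B - (185q_B + (1/2)q_B²). Setting ∂π_B/∂q_B = 0: 215 - 5q_B - 2(q_J) = 0.
So q_J = (239 - 2q_B)/6 and q_B = (215 - 2q_J)/5.
Solving the pair: q_J = 765/26, q_B = 406/13.
Total output Q = 765/26 + 406/13 = 1577/26.

60.65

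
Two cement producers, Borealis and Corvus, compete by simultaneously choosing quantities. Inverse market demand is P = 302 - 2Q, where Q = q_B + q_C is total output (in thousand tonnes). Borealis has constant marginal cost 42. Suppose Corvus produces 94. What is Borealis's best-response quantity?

18

With the rival's output fixed at 94, Borealis's profit is π_B = (302 - 2·94 - 2q_B)q_B - (42q_B) = (114 - 2q_B)q_B - (42q_B).
∂π_B/∂q_B = 72 - 4q_B = 0, so q_B = 18.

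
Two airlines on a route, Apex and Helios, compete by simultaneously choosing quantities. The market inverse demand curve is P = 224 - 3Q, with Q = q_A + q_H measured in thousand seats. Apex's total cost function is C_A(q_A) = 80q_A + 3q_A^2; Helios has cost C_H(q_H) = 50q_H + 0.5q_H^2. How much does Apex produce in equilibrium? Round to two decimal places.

6.48

Apex's profit: π_A = (224 - 3Q)q_A - (80q_A + 3q_A²). Setting ∂π_A/∂q_A = 0: 144 - 12q_A - 3(q_H) = 0.
Helios's profit: π_H = (224 - 3Q)q_H - (50q_H + (1/2)q_H²). Setting ∂π_H/∂q_H = 0: 174 - 7q_H - 3(q_A) = 0.
Rearranging gives the reaction functions q_A = (144 - 3q_H)/12 and q_H = (174 - 3q_A)/7.
Substituting one into the other gives q_A = 162/25 and q_H = 552/25.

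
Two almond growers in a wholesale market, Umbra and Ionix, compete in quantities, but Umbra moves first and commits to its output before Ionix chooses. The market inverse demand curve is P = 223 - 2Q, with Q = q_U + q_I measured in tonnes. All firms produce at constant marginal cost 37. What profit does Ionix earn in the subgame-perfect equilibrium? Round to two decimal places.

Solve by backward induction. Given q_U, the follower Ionix maximises π_I = (223 - 2q_U - 2q_I)q_I - 37q_I.
Follower FOC: 186 - 2q_U - 4q_I = 0, so q_I(q_U) = (186 - 2q_U)/4.
The leader anticipates this reaction. Substituting into P = 223 - 2Q gives P = 130 - q_U, so π_U = (130 - q_U)q_U - 37q_U.
Maximising: ∂π_U/∂q_U = 93 - 2q_U = 0, giving q_U = 93/2.
Then q_I = (186 - 2·(93/2))/4 = 93/4.
Price P = 223 - 2·(279/4) = 167/2.
Ionix's profit: (167/2 - 37)·(93/4) = 1081.1250.

1081.13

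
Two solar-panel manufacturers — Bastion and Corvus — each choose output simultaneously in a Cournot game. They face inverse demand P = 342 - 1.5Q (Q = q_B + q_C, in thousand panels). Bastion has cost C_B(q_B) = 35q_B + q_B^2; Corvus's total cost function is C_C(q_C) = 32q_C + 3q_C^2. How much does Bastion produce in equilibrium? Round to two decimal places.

53.75

Bastion's profit: π_B = (342 - 1.5Q)q_B - (35q_B + q_B²). Setting ∂π_B/∂q_B = 0: 307 - 5q_B - (3/2)(q_C) = 0.
Corvus's first-order condition: 310 - 9q_C - (3/2)(q_B) = 0.
Best responses: q_B = (307 - (3/2)q_C)/5, q_C = (310 - (3/2)q_B)/9.
Solving the pair: q_B = 53.7544, q_C = 25.4854.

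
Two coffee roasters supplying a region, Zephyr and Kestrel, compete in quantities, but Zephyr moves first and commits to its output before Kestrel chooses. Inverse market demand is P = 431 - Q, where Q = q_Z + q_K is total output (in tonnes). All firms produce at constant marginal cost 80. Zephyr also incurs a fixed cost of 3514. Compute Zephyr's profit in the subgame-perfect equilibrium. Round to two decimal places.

Solve by backward induction. Given q_Z, the follower Kestrel maximises π_K = (431 - q_Z - q_K)q_K - 80q_K.
∂π_K/∂q_K = 351 - q_Z - 2q_K = 0 gives the reaction function q_K = (351 - q_Z)/2.
Zephyr substitutes q_K(q_Z) into its own profit: π_Z = q_Z(431 - q_Z - (351 - q_Z)/2) - 80q_Z = (511/2 - (1/2)q_Z)q_Z - 80q_Z.
The leader's first-order condition 351/2 - q_Z = 0 yields q_Z = 351/2.
Then q_K = (351 - 351/2)/2 = 351/4.
Price P = 431 - 1053/4 = 671/4.
Zephyr's profit: (671/4 - 80)·(351/2) - 3514 = 11886.1250.

11886.13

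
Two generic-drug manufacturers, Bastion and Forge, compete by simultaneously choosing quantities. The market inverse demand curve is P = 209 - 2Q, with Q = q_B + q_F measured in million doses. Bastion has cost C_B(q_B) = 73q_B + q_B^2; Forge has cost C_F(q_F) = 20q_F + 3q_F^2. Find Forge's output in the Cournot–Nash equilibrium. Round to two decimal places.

15.39

Bastion's profit: π_B = (209 - 2Q)q_B - (73q_B + q_B²). Setting ∂π_B/∂q_B = 0: 136 - 6q_B - 2(q_F) = 0.
Forge's profit: π_F = (209 - 2Q)q_F - (20q_F + 3q_F²). Setting ∂π_F/∂q_F = 0: 189 - 10q_F - 2(q_B) = 0.
So q_B = (136 - 2q_F)/6 and q_F = (189 - 2q_B)/10.
Substituting one into the other gives q_B = 491/28 and q_F = 431/28.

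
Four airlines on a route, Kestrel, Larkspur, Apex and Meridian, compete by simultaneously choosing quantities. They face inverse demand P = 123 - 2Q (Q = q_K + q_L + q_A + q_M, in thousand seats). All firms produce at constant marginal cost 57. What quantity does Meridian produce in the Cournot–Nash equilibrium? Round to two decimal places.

Each firm earns π_i = (123 - 2Q)q_i - 57q_i.
Setting ∂π_i/∂q_i = 0 with rivals' quantities fixed: 66 - 4q_i - 2·Σ_{j≠i} q_j = 0.
By symmetry each firm produces the same amount; substituting Σ_{j≠i} q_j = 3q_i yields q_i = 66/10 = 33/5.

6.60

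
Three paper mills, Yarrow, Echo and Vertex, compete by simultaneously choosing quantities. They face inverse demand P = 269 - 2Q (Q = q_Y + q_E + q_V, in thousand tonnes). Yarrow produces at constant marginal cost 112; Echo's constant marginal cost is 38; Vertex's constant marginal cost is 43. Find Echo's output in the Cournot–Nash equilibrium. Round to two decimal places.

Yarrow's profit: π_Y = (269 - 2Q)q_Y - (112q_Y). Setting ∂π_Y/∂q_Y = 0: 157 - 4q_Y - 2(q_E + q_V) = 0.
Echo's first-order condition: 231 - 4q_E - 2(q_Y + q_V) = 0.
Vertex's profit: π_V = (269 - 2Q)q_V - (43q_V). Setting ∂π_V/∂q_V = 0: 226 - 4q_V - 2(q_Y + q_E) = 0.
Adding the 3 first-order conditions: 614 − 8Q = 0, so Q = 307/4.
Back-substituting: q_Y = (157 − 307/2)/2 = 7/4, q_E = (231 − 307/2)/2 = 155/4, q_V = (226 − 307/2)/2 = 145/4.

38.75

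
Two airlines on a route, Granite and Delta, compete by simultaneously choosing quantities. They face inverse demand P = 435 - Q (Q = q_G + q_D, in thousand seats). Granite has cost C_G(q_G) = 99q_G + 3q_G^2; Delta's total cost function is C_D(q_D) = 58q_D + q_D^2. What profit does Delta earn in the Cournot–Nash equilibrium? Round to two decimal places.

14947.76

Granite's profit: π_G = (435 - Q)q_G - (99q_G + 3q_G²). Setting ∂π_G/∂q_G = 0: 336 - 8q_G - (q_D) = 0.
Delta's profit: π_D = (435 - Q)q_D - (58q_D + q_D²). Setting ∂π_D/∂q_D = 0: 377 - 4q_D - (q_G) = 0.
Rearranging gives the reaction functions q_G = (336 - q_D)/8 and q_D = (377 - q_G)/4.
Solving the pair: q_G = 967/31, q_D = 86.4516.
Price P = 435 - 117.6452 = 317.3548.
Delta's profit: 317.3548·86.4516 - 58·86.4516 - 86.4516² = 14947.7627.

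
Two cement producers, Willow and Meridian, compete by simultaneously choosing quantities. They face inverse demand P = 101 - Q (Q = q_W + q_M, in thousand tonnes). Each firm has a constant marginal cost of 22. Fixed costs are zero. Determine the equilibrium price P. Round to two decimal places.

A representative firm's profit is π_i = q_i(101 - Q) - 22q_i.
Setting ∂π_i/∂q_i = 0 with rivals' quantities fixed: 79 - 2q_i - q_j = 0.
By symmetry each firm produces the same amount; substituting q_j = q_i yields q_i = 79/3.
Total output Q = 158/3, so price P = 101 - 158/3 = 145/3.

48.33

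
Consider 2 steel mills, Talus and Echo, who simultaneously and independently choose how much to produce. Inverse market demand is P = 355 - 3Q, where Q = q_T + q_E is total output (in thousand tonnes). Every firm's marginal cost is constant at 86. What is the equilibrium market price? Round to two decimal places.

175.67

A representative firm's profit is π_i = q_i(355 - 3Q) - 86q_i.
Setting ∂π_i/∂q_i = 0 with rivals' quantities fixed: 269 - 6q_i - 3q_j = 0.
By symmetry each firm produces the same amount; substituting q_j = q_i yields q_i = 269/9.
Total output Q = 538/9, so price P = 355 - 3·(538/9) = 527/3.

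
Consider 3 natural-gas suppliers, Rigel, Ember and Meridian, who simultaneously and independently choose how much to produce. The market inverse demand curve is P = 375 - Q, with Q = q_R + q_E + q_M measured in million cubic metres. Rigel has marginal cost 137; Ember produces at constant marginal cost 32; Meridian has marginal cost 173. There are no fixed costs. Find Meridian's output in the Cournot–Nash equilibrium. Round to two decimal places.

6.25

Rigel's profit: π_R = (375 - Q)q_R - (137q_R). Setting ∂π_R/∂q_R = 0: 238 - 2q_R - (q_E + q_M) = 0.
Ember's first-order condition: 343 - 2q_E - (q_R + q_M) = 0.
Meridian's profit: π_M = (375 - Q)q_M - (173q_M). Setting ∂π_M/∂q_M = 0: 202 - 2q_M - (q_R + q_E) = 0.
Adding the 3 conditions: 783 − 2Q − 2Q = 0, i.e. Q = 783/4.
Back-substituting: q_R = (238 − 783/4) = 169/4, q_E = (343 − 783/4) = 589/4, q_M = (202 − 783/4) = 25/4.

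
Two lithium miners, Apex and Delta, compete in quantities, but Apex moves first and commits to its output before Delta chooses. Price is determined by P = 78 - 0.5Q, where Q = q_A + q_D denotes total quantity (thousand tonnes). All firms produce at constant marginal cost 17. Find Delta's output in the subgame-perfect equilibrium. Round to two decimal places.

Solve by backward induction. Given q_A, the follower Delta maximises π_D = (78 - (1/2)q_A - (1/2)q_D)q_D - 17q_D.
∂π_D/∂q_D = 61 - (1/2)q_A - q_D = 0 gives the reaction function q_D = (61 - (1/2)q_A).
Apex substitutes q_D(q_A) into its own profit: π_A = q_A(78 - (1/2)q_A - (61 - (1/2)q_A)/2) - 17q_A = (95/2 - (1/4)q_A)q_A - 17q_A.
Leader FOC: 61/2 - (1/2)q_A = 0, so q_A = 61.
Then q_D = (61 - (1/2)·61) = 61/2.

30.50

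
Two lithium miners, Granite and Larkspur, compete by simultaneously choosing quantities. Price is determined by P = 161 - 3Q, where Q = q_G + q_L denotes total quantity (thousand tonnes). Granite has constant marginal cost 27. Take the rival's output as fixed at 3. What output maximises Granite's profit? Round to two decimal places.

With the rival's output fixed at 3, Granite's profit is π_G = (161 - 3·3 - 3q_G)q_G - (27q_G) = (152 - 3q_G)q_G - (27q_G).
∂π_G/∂q_G = 125 - 6q_G = 0, so q_G = 125/6.

20.83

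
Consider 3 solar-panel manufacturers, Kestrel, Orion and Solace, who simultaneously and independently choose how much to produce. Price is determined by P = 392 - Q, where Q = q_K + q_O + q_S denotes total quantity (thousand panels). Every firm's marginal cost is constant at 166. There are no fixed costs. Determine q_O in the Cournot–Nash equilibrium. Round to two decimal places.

A representative firm's profit is π_i = q_i(392 - Q) - 166q_i.
Setting ∂π_i/∂q_i = 0 with rivals' quantities fixed: 226 - 2q_i - Σ_{j≠i} q_j = 0.
With identical firms every q_j equals q_i, so Σ_{j≠i} q_j = 2q_i and 226 = 4q_i, giving q_i = 113/2.

56.50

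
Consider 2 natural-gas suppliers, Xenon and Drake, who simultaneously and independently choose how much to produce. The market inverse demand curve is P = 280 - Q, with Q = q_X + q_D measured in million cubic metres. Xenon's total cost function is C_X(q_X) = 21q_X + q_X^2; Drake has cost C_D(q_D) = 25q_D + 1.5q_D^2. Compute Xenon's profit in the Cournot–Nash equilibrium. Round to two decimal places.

5992.24

Xenon's profit: π_X = (280 - Q)q_X - (21q_X + q_X²). Setting ∂π_X/∂q_X = 0: 259 - 4q_X - (q_D) = 0.
Drake's first-order condition: 255 - 5q_D - (q_X) = 0.
So q_X = (259 - q_D)/4 and q_D = (255 - q_X)/5.
Solving the pair: q_X = 1040/19, q_D = 761/19.
Price P = 280 - 1801/19 = 185.2105.
Xenon's profit: 185.2105·(1040/19) - 21·(1040/19) - (1040/19)² = 5992.2438.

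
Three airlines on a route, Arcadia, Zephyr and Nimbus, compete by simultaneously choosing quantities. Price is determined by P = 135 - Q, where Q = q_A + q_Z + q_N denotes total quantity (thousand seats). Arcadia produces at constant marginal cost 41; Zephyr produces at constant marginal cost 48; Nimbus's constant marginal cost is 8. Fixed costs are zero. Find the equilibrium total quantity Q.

77

Arcadia's profit: π_A = (135 - Q)q_A - (41q_A). Setting ∂π_A/∂q_A = 0: 94 - 2q_A - (q_Z + q_N) = 0.
Zephyr's first-order condition: 87 - 2q_Z - (q_A + q_N) = 0.
Nimbus's first-order condition: 127 - 2q_N - (q_A + q_Z) = 0.
Adding the 3 first-order conditions: 308 − 4Q = 0, so Q = 77.
Back-substituting: q_A = (94 − 77) = 17, q_Z = (87 − 77) = 10, q_N = (127 − 77) = 50.
Total output Q = 17 + 10 + 50 = 77.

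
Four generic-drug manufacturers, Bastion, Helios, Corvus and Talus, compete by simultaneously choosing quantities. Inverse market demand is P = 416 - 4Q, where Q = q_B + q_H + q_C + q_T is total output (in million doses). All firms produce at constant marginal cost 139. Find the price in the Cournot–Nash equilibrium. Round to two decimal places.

194.40

A representative firm's profit is π_i = q_i(416 - 4Q) - 139q_i.
First-order condition (treating rivals' output as given): 277 - 8q_i - 4·Σ_{j≠i} q_j = 0.
With identical firms every q_j equals q_i, so Σ_{j≠i} q_j = 3q_i and 277 = 20q_i, giving q_i = 277/20.
Total output Q = 277/5, so price P = 416 - 4·(277/5) = 972/5.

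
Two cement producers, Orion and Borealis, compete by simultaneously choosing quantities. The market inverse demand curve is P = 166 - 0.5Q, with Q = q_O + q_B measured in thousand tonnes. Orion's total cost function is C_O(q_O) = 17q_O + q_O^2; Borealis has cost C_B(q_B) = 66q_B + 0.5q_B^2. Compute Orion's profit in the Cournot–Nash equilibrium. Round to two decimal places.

2790.35

Orion's profit: π_O = (166 - 0.5Q)q_O - (17q_O + q_O²). Setting ∂π_O/∂q_O = 0: 149 - 3q_O - (1/2)(q_B) = 0.
Borealis's first-order condition: 100 - 2q_B - (1/2)(q_O) = 0.
Best responses: q_O = (149 - (1/2)q_B)/3, q_B = (100 - (1/2)q_O)/2.
Substituting one into the other gives q_O = 992/23 and q_B = 902/23.
Price P = 166 - (1/2)·(1894/23) = 124.8261.
Orion's profit: 124.8261·(992/23) - 17·(992/23) - (992/23)² = 2790.3516.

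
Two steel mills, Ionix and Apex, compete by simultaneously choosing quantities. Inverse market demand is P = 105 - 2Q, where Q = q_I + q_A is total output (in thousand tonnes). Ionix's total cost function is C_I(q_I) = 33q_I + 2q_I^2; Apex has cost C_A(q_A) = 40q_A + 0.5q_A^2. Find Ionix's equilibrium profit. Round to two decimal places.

163.27

Ionix's profit: π_I = (105 - 2Q)q_I - (33q_I + 2q_I²). Setting ∂π_I/∂q_I = 0: 72 - 8q_I - 2(q_A) = 0.
Apex's first-order condition: 65 - 5q_A - 2(q_I) = 0.
Best responses: q_I = (72 - 2q_A)/8, q_A = (65 - 2q_I)/5.
Solving the pair: q_I = 115/18, q_A = 94/9.
Price P = 105 - 2·(101/6) = 214/3.
Ionix's profit: (214/3)·(115/18) - 33·(115/18) - 2(115/18)² = 163.2716.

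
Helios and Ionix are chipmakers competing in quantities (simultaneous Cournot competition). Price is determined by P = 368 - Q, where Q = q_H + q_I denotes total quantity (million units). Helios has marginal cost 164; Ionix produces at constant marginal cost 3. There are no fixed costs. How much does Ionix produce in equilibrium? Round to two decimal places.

175.33

Helios's profit: π_H = (368 - Q)q_H - (164q_H). Setting ∂π_H/∂q_H = 0: 204 - 2q_H - (q_I) = 0.
Ionix's first-order condition: 365 - 2q_I - (q_H) = 0.
So q_H = (204 - q_I)/2 and q_I = (365 - q_H)/2.
Solving the pair: q_H = 43/3, q_I = 526/3.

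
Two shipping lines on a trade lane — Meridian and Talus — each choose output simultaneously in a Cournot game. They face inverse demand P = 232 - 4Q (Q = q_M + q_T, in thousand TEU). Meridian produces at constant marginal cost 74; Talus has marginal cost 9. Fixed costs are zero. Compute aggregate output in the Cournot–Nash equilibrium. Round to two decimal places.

Meridian's profit: π_M = (232 - 4Q)q_M - (74q_M). Setting ∂π_M/∂q_M = 0: 158 - 8q_M - 4(q_T) = 0.
Talus's profit: π_T = (232 - 4Q)q_T - (9q_T). Setting ∂π_T/∂q_T = 0: 223 - 8q_T - 4(q_M) = 0.
So q_M = (158 - 4q_T)/8 and q_T = (223 - 4q_M)/8.
Substituting one into the other gives q_M = 31/4 and q_T = 24.
Total output Q = 31/4 + 24 = 127/4.

31.75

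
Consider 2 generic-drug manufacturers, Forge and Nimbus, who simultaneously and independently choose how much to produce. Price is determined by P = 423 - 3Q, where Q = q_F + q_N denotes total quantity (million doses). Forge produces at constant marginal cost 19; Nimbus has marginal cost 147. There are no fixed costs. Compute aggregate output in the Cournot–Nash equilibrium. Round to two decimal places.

75.56

Forge's profit: π_F = (423 - 3Q)q_F - (19q_F). Setting ∂π_F/∂q_F = 0: 404 - 6q_F - 3(q_N) = 0.
Nimbus's first-order condition: 276 - 6q_N - 3(q_F) = 0.
Best responses: q_F = (404 - 3q_N)/6, q_N = (276 - 3q_F)/6.
Solving the pair: q_F = 532/9, q_N = 148/9.
Total output Q = 532/9 + 148/9 = 680/9.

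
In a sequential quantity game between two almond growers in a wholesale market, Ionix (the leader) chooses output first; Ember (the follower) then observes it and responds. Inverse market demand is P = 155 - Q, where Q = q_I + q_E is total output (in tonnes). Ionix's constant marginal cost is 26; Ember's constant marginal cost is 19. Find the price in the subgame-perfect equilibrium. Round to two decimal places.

56.50

The follower Ember best-responds to any q_I: π_E = (155 - Q)q_E - 19q_E.
∂π_E/∂q_E = 136 - q_I - 2q_E = 0 gives the reaction function q_E = (136 - q_I)/2.
The leader anticipates this reaction. Substituting into P = 155 - Q gives P = 87 - (1/2)q_I, so π_I = (87 - (1/2)q_I)q_I - 26q_I.
The leader's first-order condition 61 - q_I = 0 yields q_I = 61.
Then q_E = (136 - 61)/2 = 75/2.
Total output Q = 197/2, so price P = 155 - 197/2 = 113/2.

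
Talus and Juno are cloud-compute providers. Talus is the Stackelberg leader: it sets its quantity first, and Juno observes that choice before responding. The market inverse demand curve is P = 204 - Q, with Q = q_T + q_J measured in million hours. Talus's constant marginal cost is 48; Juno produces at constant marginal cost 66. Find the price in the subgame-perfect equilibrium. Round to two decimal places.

The follower Juno best-responds to any q_T: π_J = (204 - Q)q_J - 66q_J.
Setting the follower's marginal profit to zero, 138 - q_T - 2q_J = 0, i.e. q_J = (138 - q_T)/2.
Talus substitutes q_J(q_T) into its own profit: π_T = q_T(204 - q_T - (138 - q_T)/2) - 48q_T = (135 - (1/2)q_T)q_T - 48q_T.
Maximising: ∂π_T/∂q_T = 87 - q_T = 0, giving q_T = 87.
Then q_J = (138 - 87)/2 = 51/2.
Total output Q = 225/2, so price P = 204 - 225/2 = 183/2.

91.50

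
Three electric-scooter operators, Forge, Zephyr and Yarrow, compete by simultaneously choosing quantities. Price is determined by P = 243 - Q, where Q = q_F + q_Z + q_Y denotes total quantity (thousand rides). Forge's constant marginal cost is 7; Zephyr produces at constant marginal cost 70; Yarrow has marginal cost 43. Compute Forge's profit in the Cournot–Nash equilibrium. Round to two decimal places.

Forge's profit: π_F = (243 - Q)q_F - (7q_F). Setting ∂π_F/∂q_F = 0: 236 - 2q_F - (q_Z + q_Y) = 0.
Zephyr's profit: π_Z = (243 - Q)q_Z - (70q_Z). Setting ∂π_Z/∂q_Z = 0: 173 - 2q_Z - (q_F + q_Y) = 0.
Yarrow's first-order condition: 200 - 2q_Y - (q_F + q_Z) = 0.
Adding the 3 conditions: 609 − 2Q − 2Q = 0, i.e. Q = 609/4.
Back-substituting: q_F = (236 − 609/4) = 335/4, q_Z = (173 − 609/4) = 83/4, q_Y = (200 − 609/4) = 191/4.
Price P = 243 - 609/4 = 363/4.
Forge's profit: (363/4 - 7)·(335/4) = 7014.0625.

7014.06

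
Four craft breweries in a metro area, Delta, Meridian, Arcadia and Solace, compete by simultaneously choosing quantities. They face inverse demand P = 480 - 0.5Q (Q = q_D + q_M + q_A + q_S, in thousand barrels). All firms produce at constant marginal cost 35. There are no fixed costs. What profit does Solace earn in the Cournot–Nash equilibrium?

Each firm earns π_i = (480 - 0.5Q)q_i - 35q_i.
Setting ∂π_i/∂q_i = 0 with rivals' quantities fixed: 445 - q_i - (1/2)·Σ_{j≠i} q_j = 0.
With identical firms every q_j equals q_i, so Σ_{j≠i} q_j = 3q_i and 445 = (5/2)q_i, giving q_i = 178.
Price P = 480 - (1/2)·712 = 124.
Solace's profit: (124 - 35)·178 = 15842.

15842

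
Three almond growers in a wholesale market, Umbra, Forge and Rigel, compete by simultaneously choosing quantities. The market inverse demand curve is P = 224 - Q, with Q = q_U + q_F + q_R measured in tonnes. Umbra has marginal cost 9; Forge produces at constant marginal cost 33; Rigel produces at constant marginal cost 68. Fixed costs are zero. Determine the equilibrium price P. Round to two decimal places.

Umbra's profit: π_U = (224 - Q)q_U - (9q_U). Setting ∂π_U/∂q_U = 0: 215 - 2q_U - (q_F + q_R) = 0.
Forge's first-order condition: 191 - 2q_F - (q_U + q_R) = 0.
Rigel's profit: π_R = (224 - Q)q_R - (68q_R). Setting ∂π_R/∂q_R = 0: 156 - 2q_R - (q_U + q_F) = 0.
Adding the 3 first-order conditions: 562 − 4Q = 0, so Q = 281/2.
Back-substituting: q_U = (215 − 281/2) = 149/2, q_F = (191 − 281/2) = 101/2, q_R = (156 − 281/2) = 31/2.
Total output Q = 281/2, so price P = 224 - 281/2 = 167/2.

83.50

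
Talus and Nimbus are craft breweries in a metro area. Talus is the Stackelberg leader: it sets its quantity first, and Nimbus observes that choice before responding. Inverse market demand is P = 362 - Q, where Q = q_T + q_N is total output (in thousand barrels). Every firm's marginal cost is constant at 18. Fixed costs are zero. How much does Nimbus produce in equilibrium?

Solve by backward induction. Given q_T, the follower Nimbus maximises π_N = (362 - q_T - q_N)q_N - 18q_N.
Follower FOC: 344 - q_T - 2q_N = 0, so q_N(q_T) = (344 - q_T)/2.
The leader anticipates this reaction. Substituting into P = 362 - Q gives P = 190 - (1/2)q_T, so π_T = (190 - (1/2)q_T)q_T - 18q_T.
The leader's first-order condition 172 - q_T = 0 yields q_T = 172.
Then q_N = (344 - 172)/2 = 86.

86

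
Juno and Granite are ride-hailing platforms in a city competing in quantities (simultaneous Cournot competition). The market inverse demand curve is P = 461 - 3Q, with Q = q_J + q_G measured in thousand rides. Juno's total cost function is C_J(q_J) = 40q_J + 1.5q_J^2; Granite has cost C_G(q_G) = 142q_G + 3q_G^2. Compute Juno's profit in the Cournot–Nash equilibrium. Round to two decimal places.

7699.28

Juno's profit: π_J = (461 - 3Q)q_J - (40q_J + (3/2)q_J²). Setting ∂π_J/∂q_J = 0: 421 - 9q_J - 3(q_G) = 0.
Granite's profit: π_G = (461 - 3Q)q_G - (142q_G + 3q_G²). Setting ∂π_G/∂q_G = 0: 319 - 12q_G - 3(q_J) = 0.
So q_J = (421 - 3q_G)/9 and q_G = (319 - 3q_J)/12.
Solving the pair: q_J = 455/11, q_G = 536/33.
Price P = 461 - 3·(1901/33) = 288.1818.
Juno's profit: 288.1818·(455/11) - 40·(455/11) - (3/2)(455/11)² = 7699.2769.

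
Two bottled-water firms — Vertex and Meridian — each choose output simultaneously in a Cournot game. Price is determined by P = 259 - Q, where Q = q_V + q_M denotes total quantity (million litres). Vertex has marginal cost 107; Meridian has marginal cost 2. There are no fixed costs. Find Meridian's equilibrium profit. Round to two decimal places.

Vertex's profit: π_V = (259 - Q)q_V - (107q_V). Setting ∂π_V/∂q_V = 0: 152 - 2q_V - (q_M) = 0.
Meridian's profit: π_M = (259 - Q)q_M - (2q_M). Setting ∂π_M/∂q_M = 0: 257 - 2q_M - (q_V) = 0.
Best responses: q_V = (152 - q_M)/2, q_M = (257 - q_V)/2.
Substituting one into the other gives q_V = 47/3 and q_M = 362/3.
Price P = 259 - 409/3 = 368/3.
Meridian's profit: (368/3 - 2)·(362/3) = 14560.4444.

14560.44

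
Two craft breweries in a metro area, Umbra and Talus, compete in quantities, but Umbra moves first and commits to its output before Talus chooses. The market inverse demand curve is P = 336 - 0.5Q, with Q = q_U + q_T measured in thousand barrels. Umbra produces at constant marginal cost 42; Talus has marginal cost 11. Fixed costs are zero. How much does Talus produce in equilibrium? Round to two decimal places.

193.50

Solve by backward induction. Given q_U, the follower Talus maximises π_T = (336 - (1/2)q_U - (1/2)q_T)q_T - 11q_T.
∂π_T/∂q_T = 325 - (1/2)q_U - q_T = 0 gives the reaction function q_T = (325 - (1/2)q_U).
The leader anticipates this reaction. Substituting into P = 336 - 0.5Q gives P = 347/2 - (1/4)q_U, so π_U = (347/2 - (1/4)q_U)q_U - 42q_U.
Maximising: ∂π_U/∂q_U = 263/2 - (1/2)q_U = 0, giving q_U = 263.
Then q_T = (325 - (1/2)·263) = 387/2.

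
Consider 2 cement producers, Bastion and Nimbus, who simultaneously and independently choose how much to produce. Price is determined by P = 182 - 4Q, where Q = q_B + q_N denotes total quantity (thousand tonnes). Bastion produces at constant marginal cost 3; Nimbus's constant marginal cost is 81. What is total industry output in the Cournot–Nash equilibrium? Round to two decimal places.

23.33

Bastion's profit: π_B = (182 - 4Q)q_B - (3q_B). Setting ∂π_B/∂q_B = 0: 179 - 8q_B - 4(q_N) = 0.
Nimbus's profit: π_N = (182 - 4Q)q_N - (81q_N). Setting ∂π_N/∂q_N = 0: 101 - 8q_N - 4(q_B) = 0.
Rearranging gives the reaction functions q_B = (179 - 4q_N)/8 and q_N = (101 - 4q_B)/8.
Substituting one into the other gives q_B = 257/12 and q_N = 23/12.
Total output Q = 257/12 + 23/12 = 70/3.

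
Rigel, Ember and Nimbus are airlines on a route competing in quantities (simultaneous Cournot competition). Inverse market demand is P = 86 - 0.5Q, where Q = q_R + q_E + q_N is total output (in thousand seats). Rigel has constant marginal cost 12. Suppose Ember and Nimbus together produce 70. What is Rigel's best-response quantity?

With rivals' combined output fixed at 70, Rigel's profit is π_R = (86 - (1/2)·70 - (1/2)q_R)q_R - (12q_R) = (51 - (1/2)q_R)q_R - (12q_R).
∂π_R/∂q_R = 39 - q_R = 0, so q_R = 39.

39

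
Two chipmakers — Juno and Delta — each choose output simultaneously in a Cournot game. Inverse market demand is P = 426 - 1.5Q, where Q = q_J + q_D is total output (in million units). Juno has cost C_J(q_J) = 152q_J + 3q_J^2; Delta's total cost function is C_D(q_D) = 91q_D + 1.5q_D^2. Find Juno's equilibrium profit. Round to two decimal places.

Juno's profit: π_J = (426 - 1.5Q)q_J - (152q_J + 3q_J²). Setting ∂π_J/∂q_J = 0: 274 - 9q_J - (3/2)(q_D) = 0.
Delta's profit: π_D = (426 - 1.5Q)q_D - (91q_D + (3/2)q_D²). Setting ∂π_D/∂q_D = 0: 335 - 6q_D - (3/2)(q_J) = 0.
Rearranging gives the reaction functions q_J = (274 - (3/2)q_D)/9 and q_D = (335 - (3/2)q_J)/6.
Solving the pair: q_J = 1522/69, q_D = 50.3188.
Price P = 426 - (3/2)·72.3768 = 317.4348.
Juno's profit: 317.4348·(1522/69) - 152·(1522/69) - 3(1522/69)² = 2189.4934.

2189.49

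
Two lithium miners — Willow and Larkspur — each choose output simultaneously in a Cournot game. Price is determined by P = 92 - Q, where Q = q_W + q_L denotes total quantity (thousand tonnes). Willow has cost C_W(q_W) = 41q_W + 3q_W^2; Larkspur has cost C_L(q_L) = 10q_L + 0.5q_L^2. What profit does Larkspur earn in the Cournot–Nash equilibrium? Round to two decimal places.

Willow's profit: π_W = (92 - Q)q_W - (41q_W + 3q_W²). Setting ∂π_W/∂q_W = 0: 51 - 8q_W - (q_L) = 0.
Larkspur's first-order condition: 82 - 3q_L - (q_W) = 0.
Rearranging gives the reaction functions q_W = (51 - q_L)/8 and q_L = (82 - q_W)/3.
Substituting one into the other gives q_W = 71/23 and q_L = 605/23.
Price P = 92 - 676/23 = 1440/23.
Larkspur's profit: (1440/23)·(605/23) - 10·(605/23) - (1/2)(605/23)² = 1037.8781.

1037.88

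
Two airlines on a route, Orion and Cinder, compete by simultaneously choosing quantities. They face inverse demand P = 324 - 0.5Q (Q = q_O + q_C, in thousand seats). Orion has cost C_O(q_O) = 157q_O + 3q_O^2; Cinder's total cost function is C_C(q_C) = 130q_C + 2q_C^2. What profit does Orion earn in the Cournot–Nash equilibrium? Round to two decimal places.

1578.60

Orion's profit: π_O = (324 - 0.5Q)q_O - (157q_O + 3q_O²). Setting ∂π_O/∂q_O = 0: 167 - 7q_O - (1/2)(q_C) = 0.
Cinder's first-order condition: 194 - 5q_C - (1/2)(q_O) = 0.
So q_O = (167 - (1/2)q_C)/7 and q_C = (194 - (1/2)q_O)/5.
Solving the pair: q_O = 21.2374, q_C = 36.6763.
Price P = 324 - (1/2)·57.9137 = 295.0432.
Orion's profit: 295.0432·21.2374 - 157·21.2374 - 3·21.2374² = 1578.5966.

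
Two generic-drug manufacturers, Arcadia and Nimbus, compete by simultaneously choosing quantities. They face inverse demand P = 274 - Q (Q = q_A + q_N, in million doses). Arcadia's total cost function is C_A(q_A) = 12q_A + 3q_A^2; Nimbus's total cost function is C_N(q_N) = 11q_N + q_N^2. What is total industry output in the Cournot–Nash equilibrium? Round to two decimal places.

Arcadia's profit: π_A = (274 - Q)q_A - (12q_A + 3q_A²). Setting ∂π_A/∂q_A = 0: 262 - 8q_A - (q_N) = 0.
Nimbus's profit: π_N = (274 - Q)q_N - (11q_N + q_N²). Setting ∂π_N/∂q_N = 0: 263 - 4q_N - (q_A) = 0.
So q_A = (262 - q_N)/8 and q_N = (263 - q_A)/4.
Substituting one into the other gives q_A = 785/31 and q_N = 1842/31.
Total output Q = 785/31 + 1842/31 = 84.7419.

84.74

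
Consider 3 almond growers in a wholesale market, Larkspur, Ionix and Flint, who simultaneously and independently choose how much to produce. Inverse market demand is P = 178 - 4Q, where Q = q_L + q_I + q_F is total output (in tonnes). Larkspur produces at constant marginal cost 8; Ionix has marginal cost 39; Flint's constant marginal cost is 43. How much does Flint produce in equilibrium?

6

Larkspur's profit: π_L = (178 - 4Q)q_L - (8q_L). Setting ∂π_L/∂q_L = 0: 170 - 8q_L - 4(q_I + q_F) = 0.
Ionix's first-order condition: 139 - 8q_I - 4(q_L + q_F) = 0.
Flint's profit: π_F = (178 - 4Q)q_F - (43q_F). Setting ∂π_F/∂q_F = 0: 135 - 8q_F - 4(q_L + q_I) = 0.
Summing all 3 equations gives 444 − 16Q = 0, hence Q = 111/4.
Back-substituting: q_L = (170 − 111)/4 = 59/4, q_I = (139 − 111)/4 = 7, q_F = (135 − 111)/4 = 6.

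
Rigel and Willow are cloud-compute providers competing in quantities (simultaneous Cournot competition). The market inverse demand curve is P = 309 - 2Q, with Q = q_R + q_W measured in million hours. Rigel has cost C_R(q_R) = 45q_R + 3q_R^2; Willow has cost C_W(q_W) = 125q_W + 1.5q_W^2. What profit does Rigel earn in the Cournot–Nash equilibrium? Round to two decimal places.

Rigel's profit: π_R = (309 - 2Q)q_R - (45q_R + 3q_R²). Setting ∂π_R/∂q_R = 0: 264 - 10q_R - 2(q_W) = 0.
Willow's first-order condition: 184 - 7q_W - 2(q_R) = 0.
So q_R = (264 - 2q_W)/10 and q_W = (184 - 2q_R)/7.
Substituting one into the other gives q_R = 740/33 and q_W = 656/33.
Price P = 309 - 2·(1396/33) = 224.3939.
Rigel's profit: 224.3939·(740/33) - 45·(740/33) - 3(740/33)² = 2514.2332.

2514.23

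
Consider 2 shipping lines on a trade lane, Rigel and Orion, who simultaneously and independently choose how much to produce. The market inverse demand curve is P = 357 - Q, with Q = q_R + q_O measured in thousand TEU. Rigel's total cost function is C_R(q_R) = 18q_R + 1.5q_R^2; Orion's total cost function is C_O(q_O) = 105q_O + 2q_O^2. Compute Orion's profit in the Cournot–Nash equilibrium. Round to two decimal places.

3025.83

Rigel's profit: π_R = (357 - Q)q_R - (18q_R + (3/2)q_R²). Setting ∂π_R/∂q_R = 0: 339 - 5q_R - (q_O) = 0.
Orion's profit: π_O = (357 - Q)q_O - (105q_O + 2q_O²). Setting ∂π_O/∂q_O = 0: 252 - 6q_O - (q_R) = 0.
Best responses: q_R = (339 - q_O)/5, q_O = (252 - q_R)/6.
Substituting one into the other gives q_R = 1782/29 and q_O = 921/29.
Price P = 357 - 93.2069 = 263.7931.
Orion's profit: 263.7931·(921/29) - 105·(921/29) - 2(921/29)² = 3025.8300.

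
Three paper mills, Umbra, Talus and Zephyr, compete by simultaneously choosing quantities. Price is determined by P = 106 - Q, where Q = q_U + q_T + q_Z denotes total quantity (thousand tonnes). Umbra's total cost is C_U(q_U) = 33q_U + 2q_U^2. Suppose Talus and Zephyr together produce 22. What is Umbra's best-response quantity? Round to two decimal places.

With rivals' combined output fixed at 22, Umbra's profit is π_U = (106 - 22 - q_U)q_U - (33q_U + 2q_U²) = (84 - q_U)q_U - (33q_U + 2q_U²).
∂π_U/∂q_U = 51 - 6q_U = 0, so q_U = 17/2.

8.50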